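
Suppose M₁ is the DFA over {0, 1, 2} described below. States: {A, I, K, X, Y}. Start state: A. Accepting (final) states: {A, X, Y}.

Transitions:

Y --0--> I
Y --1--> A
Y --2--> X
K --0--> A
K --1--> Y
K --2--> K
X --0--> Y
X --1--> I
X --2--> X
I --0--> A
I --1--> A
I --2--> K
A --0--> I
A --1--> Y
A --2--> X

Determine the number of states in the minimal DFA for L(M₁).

All states are reachable from the start state.
Start with accepting vs non-accepting: {A,X,Y} | {I,K}.
On input 0, block {A,X,Y} splits into {A,Y} and {X}.
Stable partition: {A,Y} | {I,K} | {X} — 3 equivalence classes.

3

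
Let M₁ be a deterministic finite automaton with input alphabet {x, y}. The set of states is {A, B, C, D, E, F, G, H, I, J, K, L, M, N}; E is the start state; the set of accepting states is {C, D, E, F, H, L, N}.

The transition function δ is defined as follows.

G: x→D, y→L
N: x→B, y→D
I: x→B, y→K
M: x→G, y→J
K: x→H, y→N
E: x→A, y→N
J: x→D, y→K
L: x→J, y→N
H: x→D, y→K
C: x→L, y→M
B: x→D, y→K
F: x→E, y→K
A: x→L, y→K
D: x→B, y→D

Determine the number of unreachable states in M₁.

5

BFS from E reaches {A, B, D, E, H, J, K, L, N}; the 5 state(s) C, F, G, I, M are never visited.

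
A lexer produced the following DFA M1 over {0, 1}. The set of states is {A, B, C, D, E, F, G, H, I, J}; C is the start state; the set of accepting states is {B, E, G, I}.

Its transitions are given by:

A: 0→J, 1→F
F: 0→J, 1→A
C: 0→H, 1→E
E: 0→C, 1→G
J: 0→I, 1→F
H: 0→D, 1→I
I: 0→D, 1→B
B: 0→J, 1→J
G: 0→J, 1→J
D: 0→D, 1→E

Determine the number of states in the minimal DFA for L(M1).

All states are reachable from the start state.
P0 = {B,E,G,I} | {A,C,D,F,H,J}.
On input 1, block {B,E,G,I} splits into {B,G} and {E,I}.
Split {A,C,D,F,H,J} by δ(·,0) → {A,C,D,F,H} and {J}.
Split {A,C,D,F,H} by δ(·,0) → {C,D,H} and {A,F}.
The partition is now stable with 5 blocks: {B,G} | {C,D,H} | {E,I} | {J} | {A,F}.

5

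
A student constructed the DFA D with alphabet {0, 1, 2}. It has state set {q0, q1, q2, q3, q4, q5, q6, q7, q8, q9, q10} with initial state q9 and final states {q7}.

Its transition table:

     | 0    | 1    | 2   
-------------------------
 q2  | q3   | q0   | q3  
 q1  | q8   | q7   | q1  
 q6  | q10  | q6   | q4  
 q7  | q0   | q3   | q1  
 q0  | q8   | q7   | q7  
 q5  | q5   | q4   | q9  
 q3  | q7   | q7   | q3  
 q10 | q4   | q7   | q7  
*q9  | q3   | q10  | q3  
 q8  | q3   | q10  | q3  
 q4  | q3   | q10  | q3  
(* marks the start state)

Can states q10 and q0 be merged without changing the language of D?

Reachable states from the start: {q0,q1,q3,q4,q7,q8,q9,q10}. Unreachable: {q2,q5,q6} — drop them.
Start with accepting vs non-accepting: {q7} | {q0,q1,q3,q4,q8,q9,q10}.
Refine {q0,q1,q3,q4,q8,q9,q10} on symbol 0: members go to different blocks, giving {q0,q1,q4,q8,q9,q10} and {q3}.
Refine {q0,q1,q4,q8,q9,q10} on symbol 0: members go to different blocks, giving {q0,q1,q10} and {q4,q8,q9}.
Split {q0,q1,q10} by δ(·,2) → {q0,q10} and {q1}.
No further refinement is possible. Final partition (5 blocks): {q7} | {q0,q10} | {q3} | {q4,q8,q9} | {q1}.
q10 and q0 lie in the same block of the stable partition, so they are equivalent — no string distinguishes them.

Yes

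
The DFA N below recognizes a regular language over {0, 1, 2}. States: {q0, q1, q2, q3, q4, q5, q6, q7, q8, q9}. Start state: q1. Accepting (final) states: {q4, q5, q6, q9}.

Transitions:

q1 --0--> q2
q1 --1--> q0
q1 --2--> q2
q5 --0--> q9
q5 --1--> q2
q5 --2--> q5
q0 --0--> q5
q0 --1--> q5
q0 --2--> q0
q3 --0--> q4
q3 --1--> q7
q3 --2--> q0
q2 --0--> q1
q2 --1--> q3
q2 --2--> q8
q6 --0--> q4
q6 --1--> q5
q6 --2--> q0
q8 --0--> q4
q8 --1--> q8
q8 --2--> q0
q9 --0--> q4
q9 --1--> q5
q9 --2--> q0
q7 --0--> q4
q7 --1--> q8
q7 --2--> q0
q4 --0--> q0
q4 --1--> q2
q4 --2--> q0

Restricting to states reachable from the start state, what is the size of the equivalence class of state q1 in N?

1

First remove the unreachable states {q6}; 9 states remain.
Initial partition by acceptance: {q4,q5,q9} | {q0,q1,q2,q3,q7,q8}.
Split {q4,q5,q9} by δ(·,0) → {q5,q9} and {q4}.
On input 0, block {q5,q9} splits into {q5} and {q9}.
Refine {q0,q1,q2,q3,q7,q8} on symbol 0: members go to different blocks, giving {q3,q7,q8} and {q1,q2} and {q0}.
Split {q1,q2} by δ(·,1) → {q1} and {q2}.
Stable partition: {q5} | {q3,q7,q8} | {q4} | {q9} | {q1} | {q0} | {q2} — 7 equivalence classes.
The equivalence class containing q1 is {q1}, of size 1.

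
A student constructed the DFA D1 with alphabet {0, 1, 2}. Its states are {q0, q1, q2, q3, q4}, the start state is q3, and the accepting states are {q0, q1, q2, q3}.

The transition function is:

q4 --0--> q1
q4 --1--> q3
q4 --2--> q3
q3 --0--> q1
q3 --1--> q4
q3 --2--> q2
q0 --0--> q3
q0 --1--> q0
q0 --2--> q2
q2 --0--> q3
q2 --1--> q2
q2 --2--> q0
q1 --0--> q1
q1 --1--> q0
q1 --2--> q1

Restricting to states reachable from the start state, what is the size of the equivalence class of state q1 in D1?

1

All states are reachable from the start state.
P0 = {q0,q1,q2,q3} | {q4}.
Refine {q0,q1,q2,q3} on symbol 1: members go to different blocks, giving {q0,q1,q2} and {q3}.
Refine {q0,q1,q2} on symbol 0: members go to different blocks, giving {q0,q2} and {q1}.
The partition is now stable with 4 blocks: {q0,q2} | {q4} | {q3} | {q1}.
The equivalence class containing q1 is {q1}, of size 1.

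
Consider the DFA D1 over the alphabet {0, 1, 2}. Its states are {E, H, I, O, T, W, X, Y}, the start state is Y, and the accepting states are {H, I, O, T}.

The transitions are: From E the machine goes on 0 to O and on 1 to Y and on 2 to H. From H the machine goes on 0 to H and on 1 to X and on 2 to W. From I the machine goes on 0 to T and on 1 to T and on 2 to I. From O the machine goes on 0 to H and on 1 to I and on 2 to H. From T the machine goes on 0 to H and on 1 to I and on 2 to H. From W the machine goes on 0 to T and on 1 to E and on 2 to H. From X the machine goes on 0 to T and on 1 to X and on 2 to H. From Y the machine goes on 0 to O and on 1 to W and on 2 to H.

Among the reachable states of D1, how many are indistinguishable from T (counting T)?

2

All states are reachable from the start state.
P0 = {H,I,O,T} | {E,W,X,Y}.
Refine {H,I,O,T} on symbol 1: members go to different blocks, giving {I,O,T} and {H}.
On input 0, block {I,O,T} splits into {O,T} and {I}.
No further refinement is possible. Final partition (4 blocks): {O,T} | {E,W,X,Y} | {H} | {I}.
State T belongs to the block {O,T}, which has 2 states.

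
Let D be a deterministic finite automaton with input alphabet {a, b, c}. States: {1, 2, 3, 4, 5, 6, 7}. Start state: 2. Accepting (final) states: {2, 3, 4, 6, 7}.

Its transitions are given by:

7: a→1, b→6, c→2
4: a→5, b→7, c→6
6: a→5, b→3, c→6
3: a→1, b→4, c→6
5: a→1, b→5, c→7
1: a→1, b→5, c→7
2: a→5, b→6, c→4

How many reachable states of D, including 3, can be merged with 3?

5

Every state is reachable, so we keep all 7.
P0 = {2,3,4,6,7} | {1,5}.
The partition is now stable with 2 blocks: {2,3,4,6,7} | {1,5}.
State 3 belongs to the block {2,3,4,6,7}, which has 5 states.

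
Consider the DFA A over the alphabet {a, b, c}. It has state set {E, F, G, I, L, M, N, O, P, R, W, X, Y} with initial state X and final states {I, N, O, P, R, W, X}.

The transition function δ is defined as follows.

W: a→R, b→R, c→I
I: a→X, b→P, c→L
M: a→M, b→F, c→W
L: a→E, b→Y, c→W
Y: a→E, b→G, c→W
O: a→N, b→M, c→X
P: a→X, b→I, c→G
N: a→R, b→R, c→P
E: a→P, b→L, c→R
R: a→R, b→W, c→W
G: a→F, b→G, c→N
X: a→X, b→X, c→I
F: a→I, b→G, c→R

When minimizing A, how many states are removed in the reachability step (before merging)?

No path from X leads to M, O; the other 11 states are all reachable.

2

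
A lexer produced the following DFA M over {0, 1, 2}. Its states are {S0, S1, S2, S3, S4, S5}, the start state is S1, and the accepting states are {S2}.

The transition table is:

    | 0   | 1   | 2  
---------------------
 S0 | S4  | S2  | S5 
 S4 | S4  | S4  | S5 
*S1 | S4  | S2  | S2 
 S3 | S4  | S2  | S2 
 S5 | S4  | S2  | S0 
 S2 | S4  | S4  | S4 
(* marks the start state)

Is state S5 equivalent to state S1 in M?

No

First remove the unreachable states {S3}; 5 states remain.
Start with accepting vs non-accepting: {S2} | {S0,S1,S4,S5}.
On input 1, block {S0,S1,S4,S5} splits into {S0,S1,S5} and {S4}.
Split {S0,S1,S5} by δ(·,2) → {S0,S5} and {S1}.
Stable partition: {S2} | {S0,S5} | {S4} | {S1} — 4 equivalence classes.
S5 and S1 end up in different blocks, so they are distinguishable. For instance, the string '2' is accepted from only S1.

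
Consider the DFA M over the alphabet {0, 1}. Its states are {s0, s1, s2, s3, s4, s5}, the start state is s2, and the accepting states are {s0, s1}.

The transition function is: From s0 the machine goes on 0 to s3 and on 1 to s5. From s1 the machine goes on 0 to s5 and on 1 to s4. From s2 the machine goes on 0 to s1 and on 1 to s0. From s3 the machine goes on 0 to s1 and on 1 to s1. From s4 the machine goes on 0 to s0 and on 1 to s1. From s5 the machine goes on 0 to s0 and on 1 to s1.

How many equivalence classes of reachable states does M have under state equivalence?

2

Every state is reachable, so we keep all 6.
P0 = {s0,s1} | {s2,s3,s4,s5}.
No further refinement is possible. Final partition (2 blocks): {s0,s1} | {s2,s3,s4,s5}.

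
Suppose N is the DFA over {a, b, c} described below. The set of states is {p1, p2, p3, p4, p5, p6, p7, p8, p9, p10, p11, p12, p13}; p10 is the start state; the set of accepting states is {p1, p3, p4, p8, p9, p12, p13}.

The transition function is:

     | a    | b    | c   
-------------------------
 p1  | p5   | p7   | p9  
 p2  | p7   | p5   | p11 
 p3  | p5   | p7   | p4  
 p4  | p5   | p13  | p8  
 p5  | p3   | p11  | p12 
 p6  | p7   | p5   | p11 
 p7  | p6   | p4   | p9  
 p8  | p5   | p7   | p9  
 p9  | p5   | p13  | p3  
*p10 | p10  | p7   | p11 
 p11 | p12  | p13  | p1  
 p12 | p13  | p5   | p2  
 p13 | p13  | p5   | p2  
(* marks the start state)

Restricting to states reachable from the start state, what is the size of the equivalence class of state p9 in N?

2

All states are reachable from the start state.
Initial partition by acceptance: {p1,p3,p4,p8,p9,p12,p13} | {p2,p5,p6,p7,p10,p11}.
Split {p1,p3,p4,p8,p9,p12,p13} by δ(·,a) → {p1,p3,p4,p8,p9} and {p12,p13}.
Refine {p1,p3,p4,p8,p9} on symbol b: members go to different blocks, giving {p1,p3,p8} and {p4,p9}.
Split {p2,p5,p6,p7,p10,p11} by δ(·,a) → {p2,p6,p7,p10} and {p5} and {p11}.
Refine {p2,p6,p7,p10} on symbol b: members go to different blocks, giving {p2,p6} and {p7} and {p10}.
No further refinement is possible. Final partition (8 blocks): {p1,p3,p8} | {p2,p6} | {p12,p13} | {p4,p9} | {p5} | {p11} | {p7} | {p10}.
State p9 belongs to the block {p4,p9}, which has 2 states.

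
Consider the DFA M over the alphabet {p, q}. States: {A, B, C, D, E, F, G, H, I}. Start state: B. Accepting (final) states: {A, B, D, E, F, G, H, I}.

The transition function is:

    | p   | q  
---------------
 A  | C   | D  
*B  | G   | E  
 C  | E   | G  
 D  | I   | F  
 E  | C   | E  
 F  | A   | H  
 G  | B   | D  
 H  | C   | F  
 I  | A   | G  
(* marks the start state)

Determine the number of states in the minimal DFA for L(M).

9

Initial partition by acceptance: {A,B,D,E,F,G,H,I} | {C}.
Refine {A,B,D,E,F,G,H,I} on symbol p: members go to different blocks, giving {B,D,F,G,I} and {A,E,H}.
Refine {B,D,F,G,I} on symbol p: members go to different blocks, giving {B,D,G} and {F,I}.
Split {B,D,G} by δ(·,p) → {B,G} and {D}.
Split {B,G} by δ(·,q) → {B} and {G}.
Refine {A,E,H} on symbol q: members go to different blocks, giving {A} and {E} and {H}.
On input q, block {F,I} splits into {F} and {I}.
No further refinement is possible. Final partition (9 blocks): {B} | {C} | {A} | {F} | {D} | {G} | {E} | {H} | {I}.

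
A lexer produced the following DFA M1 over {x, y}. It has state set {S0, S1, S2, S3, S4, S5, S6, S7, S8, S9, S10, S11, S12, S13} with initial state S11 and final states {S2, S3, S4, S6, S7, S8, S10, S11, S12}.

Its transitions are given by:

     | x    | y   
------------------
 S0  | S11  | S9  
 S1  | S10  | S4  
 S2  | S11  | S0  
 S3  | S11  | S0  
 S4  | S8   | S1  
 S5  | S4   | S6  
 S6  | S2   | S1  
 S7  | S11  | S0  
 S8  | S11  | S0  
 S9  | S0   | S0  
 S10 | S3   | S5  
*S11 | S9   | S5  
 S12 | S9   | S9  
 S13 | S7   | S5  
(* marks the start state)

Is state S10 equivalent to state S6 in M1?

First remove the unreachable states {S7,S12,S13}; 11 states remain.
P0 = {S2,S3,S4,S6,S8,S10,S11} | {S0,S1,S5,S9}.
Split {S2,S3,S4,S6,S8,S10,S11} by δ(·,x) → {S2,S3,S4,S6,S8,S10} and {S11}.
Split {S2,S3,S4,S6,S8,S10} by δ(·,x) → {S2,S3,S8} and {S4,S6,S10}.
Refine {S0,S1,S5,S9} on symbol x: members go to different blocks, giving {S1,S5} and {S0} and {S9}.
No further refinement is possible. Final partition (6 blocks): {S2,S3,S8} | {S1,S5} | {S11} | {S4,S6,S10} | {S0} | {S9}.
S10 and S6 lie in the same block of the stable partition, so they are equivalent — no string distinguishes them.

Yes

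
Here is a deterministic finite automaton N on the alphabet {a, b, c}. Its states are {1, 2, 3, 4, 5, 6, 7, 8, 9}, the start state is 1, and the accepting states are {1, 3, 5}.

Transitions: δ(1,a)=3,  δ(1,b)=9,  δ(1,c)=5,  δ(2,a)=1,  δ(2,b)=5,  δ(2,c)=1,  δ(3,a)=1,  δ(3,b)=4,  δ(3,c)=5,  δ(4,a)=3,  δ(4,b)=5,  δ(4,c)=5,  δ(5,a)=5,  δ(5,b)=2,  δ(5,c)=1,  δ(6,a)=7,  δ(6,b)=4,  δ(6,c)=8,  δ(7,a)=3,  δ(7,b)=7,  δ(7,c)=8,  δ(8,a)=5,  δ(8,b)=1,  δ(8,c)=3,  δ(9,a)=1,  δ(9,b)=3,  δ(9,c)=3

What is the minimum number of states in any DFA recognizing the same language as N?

2

Reachable states from the start: {1,2,3,4,5,9}. Unreachable: {6,7,8} — drop them.
Initial partition by acceptance: {1,3,5} | {2,4,9}.
No further refinement is possible. Final partition (2 blocks): {1,3,5} | {2,4,9}.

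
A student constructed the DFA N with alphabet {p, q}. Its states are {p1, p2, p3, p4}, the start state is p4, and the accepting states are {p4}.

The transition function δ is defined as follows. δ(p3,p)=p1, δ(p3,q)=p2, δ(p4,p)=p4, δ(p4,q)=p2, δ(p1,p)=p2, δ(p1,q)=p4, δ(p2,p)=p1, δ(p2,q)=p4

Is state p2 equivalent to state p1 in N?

Yes

Reachable states from the start: {p1,p2,p4}. Unreachable: {p3} — drop them.
Start with accepting vs non-accepting: {p4} | {p1,p2}.
Stable partition: {p4} | {p1,p2} — 2 equivalence classes.
p2 and p1 lie in the same block of the stable partition, so they are equivalent — no string distinguishes them.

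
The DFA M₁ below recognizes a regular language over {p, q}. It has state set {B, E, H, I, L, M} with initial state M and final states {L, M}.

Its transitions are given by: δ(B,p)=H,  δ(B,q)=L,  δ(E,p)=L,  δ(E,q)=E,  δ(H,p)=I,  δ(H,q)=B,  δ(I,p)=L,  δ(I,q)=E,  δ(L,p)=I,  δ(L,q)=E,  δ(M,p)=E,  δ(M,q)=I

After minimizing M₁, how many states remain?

First remove the unreachable states {B,H}; 4 states remain.
Initial partition by acceptance: {L,M} | {E,I}.
The partition is now stable with 2 blocks: {L,M} | {E,I}.

2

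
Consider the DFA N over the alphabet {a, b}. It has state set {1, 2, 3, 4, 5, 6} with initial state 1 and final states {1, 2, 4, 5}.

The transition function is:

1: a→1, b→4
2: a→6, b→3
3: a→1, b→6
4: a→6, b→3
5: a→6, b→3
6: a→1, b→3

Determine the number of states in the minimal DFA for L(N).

First remove the unreachable states {2,5}; 4 states remain.
P0 = {1,4} | {3,6}.
Split {1,4} by δ(·,a) → {1} and {4}.
The partition is now stable with 3 blocks: {1} | {3,6} | {4}.

3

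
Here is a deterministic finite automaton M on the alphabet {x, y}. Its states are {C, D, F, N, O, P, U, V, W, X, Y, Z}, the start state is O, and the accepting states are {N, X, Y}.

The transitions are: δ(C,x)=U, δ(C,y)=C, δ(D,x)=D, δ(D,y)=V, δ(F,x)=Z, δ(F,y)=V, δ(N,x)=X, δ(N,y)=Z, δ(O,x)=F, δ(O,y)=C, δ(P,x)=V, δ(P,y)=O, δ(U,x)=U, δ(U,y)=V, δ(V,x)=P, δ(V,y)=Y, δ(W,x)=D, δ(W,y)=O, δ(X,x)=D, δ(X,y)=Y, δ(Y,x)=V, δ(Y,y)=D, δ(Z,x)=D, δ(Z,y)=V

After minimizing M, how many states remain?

5

States {N,W,X} cannot be reached from the start state, so discard them.
Initial partition by acceptance: {Y} | {C,D,F,O,P,U,V,Z}.
On input y, block {C,D,F,O,P,U,V,Z} splits into {C,D,F,O,P,U,Z} and {V}.
On input x, block {C,D,F,O,P,U,Z} splits into {C,D,F,O,U,Z} and {P}.
On input y, block {C,D,F,O,U,Z} splits into {D,F,U,Z} and {C,O}.
No further refinement is possible. Final partition (5 blocks): {Y} | {D,F,U,Z} | {V} | {P} | {C,O}.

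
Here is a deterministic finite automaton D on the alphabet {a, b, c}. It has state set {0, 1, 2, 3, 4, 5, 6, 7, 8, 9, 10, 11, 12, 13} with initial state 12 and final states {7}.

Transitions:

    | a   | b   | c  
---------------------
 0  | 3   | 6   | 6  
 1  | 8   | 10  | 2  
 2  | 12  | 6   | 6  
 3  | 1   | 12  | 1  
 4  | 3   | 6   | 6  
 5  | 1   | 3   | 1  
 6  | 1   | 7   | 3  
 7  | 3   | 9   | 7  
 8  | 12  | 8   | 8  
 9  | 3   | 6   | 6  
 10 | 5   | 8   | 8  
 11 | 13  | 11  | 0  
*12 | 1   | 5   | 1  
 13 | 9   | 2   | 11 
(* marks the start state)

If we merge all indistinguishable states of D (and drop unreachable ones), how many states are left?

6

Reachable states from the start: {1,2,3,5,6,7,8,9,10,12}. Unreachable: {0,4,11,13} — drop them.
Start with accepting vs non-accepting: {7} | {1,2,3,5,6,8,9,10,12}.
Refine {1,2,3,5,6,8,9,10,12} on symbol b: members go to different blocks, giving {1,2,3,5,8,9,10,12} and {6}.
Split {1,2,3,5,8,9,10,12} by δ(·,b) → {1,3,5,8,10,12} and {2,9}.
On input c, block {1,3,5,8,10,12} splits into {3,5,8,10,12} and {1}.
Split {3,5,8,10,12} by δ(·,a) → {3,5,12} and {8,10}.
No further refinement is possible. Final partition (6 blocks): {7} | {3,5,12} | {6} | {2,9} | {1} | {8,10}.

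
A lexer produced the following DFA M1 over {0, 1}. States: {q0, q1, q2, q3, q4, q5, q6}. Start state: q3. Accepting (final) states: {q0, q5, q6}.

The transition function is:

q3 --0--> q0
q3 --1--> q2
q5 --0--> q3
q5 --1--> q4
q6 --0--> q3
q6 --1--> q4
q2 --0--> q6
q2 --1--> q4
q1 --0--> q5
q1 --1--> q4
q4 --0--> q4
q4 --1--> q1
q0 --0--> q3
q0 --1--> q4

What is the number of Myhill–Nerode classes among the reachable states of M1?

All states are reachable from the start state.
Start with accepting vs non-accepting: {q0,q5,q6} | {q1,q2,q3,q4}.
Refine {q1,q2,q3,q4} on symbol 0: members go to different blocks, giving {q1,q2,q3} and {q4}.
On input 1, block {q1,q2,q3} splits into {q1,q2} and {q3}.
No further refinement is possible. Final partition (4 blocks): {q0,q5,q6} | {q1,q2} | {q4} | {q3}.

4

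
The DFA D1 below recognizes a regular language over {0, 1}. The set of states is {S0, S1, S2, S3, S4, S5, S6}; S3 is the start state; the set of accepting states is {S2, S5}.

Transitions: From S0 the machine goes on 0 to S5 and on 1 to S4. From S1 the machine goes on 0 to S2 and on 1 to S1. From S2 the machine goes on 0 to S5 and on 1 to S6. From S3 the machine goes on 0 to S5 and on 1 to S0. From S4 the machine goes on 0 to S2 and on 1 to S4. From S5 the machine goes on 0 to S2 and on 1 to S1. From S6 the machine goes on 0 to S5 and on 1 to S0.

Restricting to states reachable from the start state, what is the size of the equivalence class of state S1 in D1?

All states are reachable from the start state.
Initial partition by acceptance: {S2,S5} | {S0,S1,S3,S4,S6}.
The partition is now stable with 2 blocks: {S2,S5} | {S0,S1,S3,S4,S6}.
State S1 belongs to the block {S0,S1,S3,S4,S6}, which has 5 states.

5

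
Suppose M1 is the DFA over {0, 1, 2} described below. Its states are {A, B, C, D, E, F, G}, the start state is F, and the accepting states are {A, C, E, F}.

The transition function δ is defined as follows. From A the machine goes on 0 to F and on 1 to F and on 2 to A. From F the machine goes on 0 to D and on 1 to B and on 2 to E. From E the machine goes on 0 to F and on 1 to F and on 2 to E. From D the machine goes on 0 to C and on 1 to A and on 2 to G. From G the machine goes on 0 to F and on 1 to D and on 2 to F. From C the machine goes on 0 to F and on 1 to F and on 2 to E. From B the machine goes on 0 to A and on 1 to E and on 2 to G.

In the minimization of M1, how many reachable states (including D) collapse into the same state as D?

2

Initial partition by acceptance: {A,C,E,F} | {B,D,G}.
Refine {A,C,E,F} on symbol 0: members go to different blocks, giving {A,C,E} and {F}.
Split {B,D,G} by δ(·,0) → {B,D} and {G}.
Stable partition: {A,C,E} | {B,D} | {F} | {G} — 4 equivalence classes.
State D belongs to the block {B,D}, which has 2 states.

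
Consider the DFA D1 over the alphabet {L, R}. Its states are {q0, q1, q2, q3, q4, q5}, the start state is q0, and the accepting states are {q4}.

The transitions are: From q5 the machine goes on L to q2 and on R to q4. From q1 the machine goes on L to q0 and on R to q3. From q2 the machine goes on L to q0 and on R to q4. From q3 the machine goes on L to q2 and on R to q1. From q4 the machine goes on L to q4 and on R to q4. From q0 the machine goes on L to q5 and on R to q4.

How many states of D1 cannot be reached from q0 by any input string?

2

BFS from q0 reaches {q0, q2, q4, q5}; the 2 state(s) q1, q3 are never visited.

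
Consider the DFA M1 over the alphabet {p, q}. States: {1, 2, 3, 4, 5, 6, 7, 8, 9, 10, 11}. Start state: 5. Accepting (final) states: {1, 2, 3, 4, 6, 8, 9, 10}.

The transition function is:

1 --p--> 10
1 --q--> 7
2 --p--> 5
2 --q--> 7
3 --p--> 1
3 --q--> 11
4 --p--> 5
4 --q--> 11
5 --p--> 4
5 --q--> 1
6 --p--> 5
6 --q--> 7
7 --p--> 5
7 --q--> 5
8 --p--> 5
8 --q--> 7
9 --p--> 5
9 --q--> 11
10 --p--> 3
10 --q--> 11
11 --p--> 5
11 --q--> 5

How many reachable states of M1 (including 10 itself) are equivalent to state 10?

3

States {2,6,8,9} cannot be reached from the start state, so discard them.
P0 = {1,3,4,10} | {5,7,11}.
On input p, block {1,3,4,10} splits into {1,3,10} and {4}.
Refine {5,7,11} on symbol p: members go to different blocks, giving {7,11} and {5}.
No further refinement is possible. Final partition (4 blocks): {1,3,10} | {7,11} | {4} | {5}.
State 10 belongs to the block {1,3,10}, which has 3 states.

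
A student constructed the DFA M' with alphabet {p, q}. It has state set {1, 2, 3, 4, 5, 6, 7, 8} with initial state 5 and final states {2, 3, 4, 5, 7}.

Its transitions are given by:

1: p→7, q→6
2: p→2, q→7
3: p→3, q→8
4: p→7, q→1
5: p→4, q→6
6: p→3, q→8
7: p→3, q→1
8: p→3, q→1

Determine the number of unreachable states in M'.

BFS from 5 reaches {1, 3, 4, 5, 6, 7, 8}; the 1 state(s) 2 are never visited.

1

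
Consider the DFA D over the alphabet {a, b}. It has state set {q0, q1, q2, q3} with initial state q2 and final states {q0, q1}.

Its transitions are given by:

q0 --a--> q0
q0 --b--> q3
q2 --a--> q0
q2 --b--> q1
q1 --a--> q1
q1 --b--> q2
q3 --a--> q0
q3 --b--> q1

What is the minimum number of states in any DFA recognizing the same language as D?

Every state is reachable, so we keep all 4.
Initial partition by acceptance: {q0,q1} | {q2,q3}.
No further refinement is possible. Final partition (2 blocks): {q0,q1} | {q2,q3}.

2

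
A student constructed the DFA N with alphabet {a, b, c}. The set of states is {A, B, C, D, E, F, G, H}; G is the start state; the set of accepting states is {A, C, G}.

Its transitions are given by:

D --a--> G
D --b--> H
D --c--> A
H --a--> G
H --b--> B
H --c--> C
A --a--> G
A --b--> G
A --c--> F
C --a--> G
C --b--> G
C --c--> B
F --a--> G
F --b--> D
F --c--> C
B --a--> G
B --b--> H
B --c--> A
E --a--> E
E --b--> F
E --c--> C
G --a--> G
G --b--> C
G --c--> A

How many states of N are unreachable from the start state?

1

Starting at G and following transitions, the reachable set is {A, B, C, D, F, G, H}. That leaves E unreachable — 1 in total.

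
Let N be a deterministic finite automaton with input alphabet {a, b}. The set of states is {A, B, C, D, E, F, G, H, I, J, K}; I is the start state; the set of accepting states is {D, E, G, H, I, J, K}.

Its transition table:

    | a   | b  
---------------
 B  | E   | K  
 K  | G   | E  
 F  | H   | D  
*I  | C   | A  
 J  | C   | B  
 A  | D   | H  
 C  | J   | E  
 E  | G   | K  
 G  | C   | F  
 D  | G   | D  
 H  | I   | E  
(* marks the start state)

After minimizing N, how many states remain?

Every state is reachable, so we keep all 11.
Start with accepting vs non-accepting: {D,E,G,H,I,J,K} | {A,B,C,F}.
Refine {D,E,G,H,I,J,K} on symbol a: members go to different blocks, giving {D,E,H,K} and {G,I,J}.
Refine {A,B,C,F} on symbol a: members go to different blocks, giving {A,B,F} and {C}.
The partition is now stable with 4 blocks: {D,E,H,K} | {A,B,F} | {G,I,J} | {C}.

4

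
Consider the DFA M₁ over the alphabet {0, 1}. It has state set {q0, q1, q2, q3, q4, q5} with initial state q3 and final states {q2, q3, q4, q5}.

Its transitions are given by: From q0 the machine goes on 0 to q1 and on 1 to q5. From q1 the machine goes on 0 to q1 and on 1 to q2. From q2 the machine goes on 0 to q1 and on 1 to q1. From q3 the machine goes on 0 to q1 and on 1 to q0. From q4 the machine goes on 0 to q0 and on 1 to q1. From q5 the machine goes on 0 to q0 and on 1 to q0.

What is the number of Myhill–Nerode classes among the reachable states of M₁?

Reachable states from the start: {q0,q1,q2,q3,q5}. Unreachable: {q4} — drop them.
Start with accepting vs non-accepting: {q2,q3,q5} | {q0,q1}.
Stable partition: {q2,q3,q5} | {q0,q1} — 2 equivalence classes.

2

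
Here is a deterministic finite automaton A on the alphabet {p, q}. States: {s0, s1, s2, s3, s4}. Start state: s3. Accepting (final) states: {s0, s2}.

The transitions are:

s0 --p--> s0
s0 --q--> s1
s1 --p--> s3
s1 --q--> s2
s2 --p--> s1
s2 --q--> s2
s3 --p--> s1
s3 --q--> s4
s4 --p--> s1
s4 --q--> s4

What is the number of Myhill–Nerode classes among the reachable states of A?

3

Reachable states from the start: {s1,s2,s3,s4}. Unreachable: {s0} — drop them.
Start with accepting vs non-accepting: {s2} | {s1,s3,s4}.
Split {s1,s3,s4} by δ(·,q) → {s3,s4} and {s1}.
The partition is now stable with 3 blocks: {s2} | {s3,s4} | {s1}.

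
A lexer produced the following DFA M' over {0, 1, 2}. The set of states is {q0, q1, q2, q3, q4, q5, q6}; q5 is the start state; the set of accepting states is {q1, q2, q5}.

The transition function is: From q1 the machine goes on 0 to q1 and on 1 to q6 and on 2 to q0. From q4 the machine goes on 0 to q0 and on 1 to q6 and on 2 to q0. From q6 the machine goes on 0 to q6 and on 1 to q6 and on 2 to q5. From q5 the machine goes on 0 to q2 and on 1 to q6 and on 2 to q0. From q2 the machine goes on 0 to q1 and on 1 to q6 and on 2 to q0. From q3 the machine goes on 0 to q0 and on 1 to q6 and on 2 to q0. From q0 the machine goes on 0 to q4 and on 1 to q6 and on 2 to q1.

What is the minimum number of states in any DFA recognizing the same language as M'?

4

States {q3} cannot be reached from the start state, so discard them.
P0 = {q1,q2,q5} | {q0,q4,q6}.
On input 2, block {q0,q4,q6} splits into {q0,q6} and {q4}.
Split {q0,q6} by δ(·,0) → {q0} and {q6}.
The partition is now stable with 4 blocks: {q1,q2,q5} | {q0} | {q4} | {q6}.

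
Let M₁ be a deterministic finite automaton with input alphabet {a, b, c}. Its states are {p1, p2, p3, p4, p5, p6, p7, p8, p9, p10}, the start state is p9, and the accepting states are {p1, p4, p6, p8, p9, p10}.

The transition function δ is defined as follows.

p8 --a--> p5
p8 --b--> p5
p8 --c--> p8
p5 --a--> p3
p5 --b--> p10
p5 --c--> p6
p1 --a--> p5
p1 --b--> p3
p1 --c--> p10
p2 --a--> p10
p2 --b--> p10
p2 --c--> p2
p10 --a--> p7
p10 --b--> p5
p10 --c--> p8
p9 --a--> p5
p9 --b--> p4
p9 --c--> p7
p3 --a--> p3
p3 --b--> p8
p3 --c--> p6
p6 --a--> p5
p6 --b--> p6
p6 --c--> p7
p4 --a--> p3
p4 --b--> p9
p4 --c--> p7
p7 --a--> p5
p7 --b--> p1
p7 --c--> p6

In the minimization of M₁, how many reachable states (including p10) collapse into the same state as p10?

3

First remove the unreachable states {p2}; 9 states remain.
Initial partition by acceptance: {p1,p4,p6,p8,p9,p10} | {p3,p5,p7}.
Refine {p1,p4,p6,p8,p9,p10} on symbol b: members go to different blocks, giving {p1,p8,p10} and {p4,p6,p9}.
Stable partition: {p1,p8,p10} | {p3,p5,p7} | {p4,p6,p9} — 3 equivalence classes.
The equivalence class containing p10 is {p1,p8,p10}, of size 3.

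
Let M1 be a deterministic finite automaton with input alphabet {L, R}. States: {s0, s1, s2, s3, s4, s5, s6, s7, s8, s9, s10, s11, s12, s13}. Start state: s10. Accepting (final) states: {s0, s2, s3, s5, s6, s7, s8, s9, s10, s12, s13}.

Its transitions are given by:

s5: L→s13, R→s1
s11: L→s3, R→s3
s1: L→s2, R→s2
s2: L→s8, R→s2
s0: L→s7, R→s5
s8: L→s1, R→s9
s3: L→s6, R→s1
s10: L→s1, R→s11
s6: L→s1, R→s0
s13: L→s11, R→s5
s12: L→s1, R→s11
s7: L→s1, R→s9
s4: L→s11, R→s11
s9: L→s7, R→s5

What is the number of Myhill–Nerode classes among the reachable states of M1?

Reachable states from the start: {s0,s1,s2,s3,s5,s6,s7,s8,s9,s10,s11,s13}. Unreachable: {s4,s12} — drop them.
P0 = {s0,s2,s3,s5,s6,s7,s8,s9,s10,s13} | {s1,s11}.
Split {s0,s2,s3,s5,s6,s7,s8,s9,s10,s13} by δ(·,L) → {s0,s2,s3,s5,s9} and {s6,s7,s8,s10,s13}.
Refine {s0,s2,s3,s5,s9} on symbol R: members go to different blocks, giving {s0,s2,s9} and {s3,s5}.
On input R, block {s0,s2,s9} splits into {s0,s9} and {s2}.
Refine {s1,s11} on symbol L: members go to different blocks, giving {s1} and {s11}.
Refine {s6,s7,s8,s10,s13} on symbol L: members go to different blocks, giving {s6,s7,s8,s10} and {s13}.
On input R, block {s6,s7,s8,s10} splits into {s6,s7,s8} and {s10}.
Refine {s3,s5} on symbol L: members go to different blocks, giving {s3} and {s5}.
Stable partition: {s0,s9} | {s1} | {s6,s7,s8} | {s3} | {s2} | {s11} | {s13} | {s10} | {s5} — 9 equivalence classes.

9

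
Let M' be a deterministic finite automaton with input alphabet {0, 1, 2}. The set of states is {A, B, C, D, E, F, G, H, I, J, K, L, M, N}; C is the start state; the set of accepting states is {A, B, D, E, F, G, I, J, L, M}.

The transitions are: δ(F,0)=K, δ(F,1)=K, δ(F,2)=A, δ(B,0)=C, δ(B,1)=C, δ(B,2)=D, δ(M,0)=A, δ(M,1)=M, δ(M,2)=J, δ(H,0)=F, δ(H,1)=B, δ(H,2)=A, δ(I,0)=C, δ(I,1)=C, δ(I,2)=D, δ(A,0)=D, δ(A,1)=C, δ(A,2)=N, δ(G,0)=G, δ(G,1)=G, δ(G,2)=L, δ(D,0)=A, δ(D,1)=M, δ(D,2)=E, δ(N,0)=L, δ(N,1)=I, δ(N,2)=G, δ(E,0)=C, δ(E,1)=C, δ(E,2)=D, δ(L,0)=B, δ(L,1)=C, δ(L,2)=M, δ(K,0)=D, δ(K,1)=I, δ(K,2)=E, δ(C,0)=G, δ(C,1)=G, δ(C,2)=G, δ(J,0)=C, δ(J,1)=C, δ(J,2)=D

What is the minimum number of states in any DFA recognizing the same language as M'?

7

States {F,H,K} cannot be reached from the start state, so discard them.
P0 = {A,B,D,E,G,I,J,L,M} | {C,N}.
Split {A,B,D,E,G,I,J,L,M} by δ(·,0) → {A,D,G,L,M} and {B,E,I,J}.
Split {A,D,G,L,M} by δ(·,0) → {A,D,G,M} and {L}.
Split {A,D,G,M} by δ(·,1) → {D,G,M} and {A}.
On input 0, block {D,G,M} splits into {D,M} and {G}.
On input 0, block {C,N} splits into {C} and {N}.
No further refinement is possible. Final partition (7 blocks): {D,M} | {C} | {B,E,I,J} | {L} | {A} | {G} | {N}.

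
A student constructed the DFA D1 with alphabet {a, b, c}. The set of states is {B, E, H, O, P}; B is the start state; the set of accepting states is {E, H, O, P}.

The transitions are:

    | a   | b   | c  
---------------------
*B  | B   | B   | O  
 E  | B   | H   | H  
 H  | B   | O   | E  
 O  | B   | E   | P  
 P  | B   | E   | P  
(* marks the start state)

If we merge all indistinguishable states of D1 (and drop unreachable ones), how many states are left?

2

Initial partition by acceptance: {E,H,O,P} | {B}.
The partition is now stable with 2 blocks: {E,H,O,P} | {B}.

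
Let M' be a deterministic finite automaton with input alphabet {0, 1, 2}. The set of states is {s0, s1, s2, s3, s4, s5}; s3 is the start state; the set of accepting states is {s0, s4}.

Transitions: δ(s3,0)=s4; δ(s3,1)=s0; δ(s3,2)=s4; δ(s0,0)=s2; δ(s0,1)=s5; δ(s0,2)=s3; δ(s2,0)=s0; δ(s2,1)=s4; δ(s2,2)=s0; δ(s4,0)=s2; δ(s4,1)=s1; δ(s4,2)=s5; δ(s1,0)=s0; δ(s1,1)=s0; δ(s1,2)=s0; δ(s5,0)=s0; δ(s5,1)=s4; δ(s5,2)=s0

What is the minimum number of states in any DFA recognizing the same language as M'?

2

Every state is reachable, so we keep all 6.
Initial partition by acceptance: {s0,s4} | {s1,s2,s3,s5}.
No further refinement is possible. Final partition (2 blocks): {s0,s4} | {s1,s2,s3,s5}.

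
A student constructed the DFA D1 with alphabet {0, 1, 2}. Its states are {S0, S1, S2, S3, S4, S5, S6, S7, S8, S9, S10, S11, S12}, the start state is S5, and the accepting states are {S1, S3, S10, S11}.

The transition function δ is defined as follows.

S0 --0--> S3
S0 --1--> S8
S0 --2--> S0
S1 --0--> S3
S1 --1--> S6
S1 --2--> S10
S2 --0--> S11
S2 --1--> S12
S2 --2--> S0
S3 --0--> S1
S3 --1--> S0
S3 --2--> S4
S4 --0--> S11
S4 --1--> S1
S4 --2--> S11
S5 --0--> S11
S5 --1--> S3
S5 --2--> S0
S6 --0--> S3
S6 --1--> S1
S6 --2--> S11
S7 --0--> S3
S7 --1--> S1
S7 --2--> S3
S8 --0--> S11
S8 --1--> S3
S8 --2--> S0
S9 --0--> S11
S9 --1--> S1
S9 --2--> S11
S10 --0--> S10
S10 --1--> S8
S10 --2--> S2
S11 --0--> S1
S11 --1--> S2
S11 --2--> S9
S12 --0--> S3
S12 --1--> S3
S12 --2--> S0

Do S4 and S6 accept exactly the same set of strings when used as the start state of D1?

Yes

Reachable states from the start: {S0,S1,S2,S3,S4,S5,S6,S8,S9,S10,S11,S12}. Unreachable: {S7} — drop them.
Initial partition by acceptance: {S1,S3,S10,S11} | {S0,S2,S4,S5,S6,S8,S9,S12}.
On input 2, block {S1,S3,S10,S11} splits into {S3,S10,S11} and {S1}.
Refine {S3,S10,S11} on symbol 0: members go to different blocks, giving {S3,S11} and {S10}.
Split {S0,S2,S4,S5,S6,S8,S9,S12} by δ(·,1) → {S4,S6,S9} and {S5,S8,S12} and {S0,S2}.
Stable partition: {S3,S11} | {S4,S6,S9} | {S1} | {S10} | {S5,S8,S12} | {S0,S2} — 6 equivalence classes.
S4 and S6 lie in the same block of the stable partition, so they are equivalent — no string distinguishes them.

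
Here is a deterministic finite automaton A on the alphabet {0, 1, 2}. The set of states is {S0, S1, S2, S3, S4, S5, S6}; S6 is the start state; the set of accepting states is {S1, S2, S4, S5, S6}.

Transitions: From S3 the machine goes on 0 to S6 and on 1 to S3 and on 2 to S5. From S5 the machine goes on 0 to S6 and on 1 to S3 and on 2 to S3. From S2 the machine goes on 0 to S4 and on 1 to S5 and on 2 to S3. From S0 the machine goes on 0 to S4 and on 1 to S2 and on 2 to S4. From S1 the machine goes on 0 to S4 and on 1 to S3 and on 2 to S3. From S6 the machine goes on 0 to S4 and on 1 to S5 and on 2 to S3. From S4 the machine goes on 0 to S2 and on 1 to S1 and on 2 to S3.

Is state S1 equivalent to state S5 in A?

Yes

First remove the unreachable states {S0}; 6 states remain.
Initial partition by acceptance: {S1,S2,S4,S5,S6} | {S3}.
On input 1, block {S1,S2,S4,S5,S6} splits into {S2,S4,S6} and {S1,S5}.
No further refinement is possible. Final partition (3 blocks): {S2,S4,S6} | {S3} | {S1,S5}.
S1 and S5 lie in the same block of the stable partition, so they are equivalent — no string distinguishes them.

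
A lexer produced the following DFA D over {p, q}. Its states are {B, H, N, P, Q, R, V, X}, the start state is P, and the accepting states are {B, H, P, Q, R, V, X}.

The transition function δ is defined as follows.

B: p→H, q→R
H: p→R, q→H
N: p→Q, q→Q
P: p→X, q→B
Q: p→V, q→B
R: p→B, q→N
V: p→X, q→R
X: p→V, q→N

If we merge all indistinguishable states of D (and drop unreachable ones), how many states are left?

8

Initial partition by acceptance: {B,H,P,Q,R,V,X} | {N}.
Refine {B,H,P,Q,R,V,X} on symbol q: members go to different blocks, giving {B,H,P,Q,V} and {R,X}.
Split {B,H,P,Q,V} by δ(·,p) → {H,P,V} and {B,Q}.
On input q, block {H,P,V} splits into {V} and {H} and {P}.
Split {R,X} by δ(·,p) → {R} and {X}.
On input p, block {B,Q} splits into {Q} and {B}.
No further refinement is possible. Final partition (8 blocks): {V} | {N} | {R} | {Q} | {H} | {P} | {X} | {B}.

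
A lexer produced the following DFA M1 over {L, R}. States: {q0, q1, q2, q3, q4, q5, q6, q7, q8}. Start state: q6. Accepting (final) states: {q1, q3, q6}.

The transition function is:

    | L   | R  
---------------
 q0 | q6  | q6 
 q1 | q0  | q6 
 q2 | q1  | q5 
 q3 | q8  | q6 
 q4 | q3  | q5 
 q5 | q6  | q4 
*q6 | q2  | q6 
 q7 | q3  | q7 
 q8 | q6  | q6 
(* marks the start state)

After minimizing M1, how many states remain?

5

Reachable states from the start: {q0,q1,q2,q3,q4,q5,q6,q8}. Unreachable: {q7} — drop them.
P0 = {q1,q3,q6} | {q0,q2,q4,q5,q8}.
Refine {q0,q2,q4,q5,q8} on symbol R: members go to different blocks, giving {q2,q4,q5} and {q0,q8}.
Split {q1,q3,q6} by δ(·,L) → {q1,q3} and {q6}.
Split {q2,q4,q5} by δ(·,L) → {q2,q4} and {q5}.
The partition is now stable with 5 blocks: {q1,q3} | {q2,q4} | {q0,q8} | {q6} | {q5}.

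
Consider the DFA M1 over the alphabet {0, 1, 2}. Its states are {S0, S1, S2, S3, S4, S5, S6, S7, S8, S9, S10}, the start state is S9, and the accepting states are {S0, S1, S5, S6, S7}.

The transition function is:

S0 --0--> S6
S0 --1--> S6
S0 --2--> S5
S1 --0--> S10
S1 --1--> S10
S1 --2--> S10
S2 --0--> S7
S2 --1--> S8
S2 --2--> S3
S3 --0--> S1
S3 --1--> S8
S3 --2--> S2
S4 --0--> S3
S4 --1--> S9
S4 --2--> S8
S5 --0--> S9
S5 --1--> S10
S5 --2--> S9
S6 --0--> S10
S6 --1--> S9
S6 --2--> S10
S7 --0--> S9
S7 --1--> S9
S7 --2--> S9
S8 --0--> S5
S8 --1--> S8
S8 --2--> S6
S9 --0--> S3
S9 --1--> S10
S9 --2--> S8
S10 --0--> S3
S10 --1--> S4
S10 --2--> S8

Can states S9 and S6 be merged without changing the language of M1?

First remove the unreachable states {S0}; 10 states remain.
Start with accepting vs non-accepting: {S1,S5,S6,S7} | {S2,S3,S4,S8,S9,S10}.
On input 0, block {S2,S3,S4,S8,S9,S10} splits into {S2,S3,S8} and {S4,S9,S10}.
Split {S2,S3,S8} by δ(·,2) → {S2,S3} and {S8}.
Stable partition: {S1,S5,S6,S7} | {S2,S3} | {S4,S9,S10} | {S8} — 4 equivalence classes.
S9 and S6 end up in different blocks, so they are distinguishable. For instance, the string 'ε' is accepted from only S6.

No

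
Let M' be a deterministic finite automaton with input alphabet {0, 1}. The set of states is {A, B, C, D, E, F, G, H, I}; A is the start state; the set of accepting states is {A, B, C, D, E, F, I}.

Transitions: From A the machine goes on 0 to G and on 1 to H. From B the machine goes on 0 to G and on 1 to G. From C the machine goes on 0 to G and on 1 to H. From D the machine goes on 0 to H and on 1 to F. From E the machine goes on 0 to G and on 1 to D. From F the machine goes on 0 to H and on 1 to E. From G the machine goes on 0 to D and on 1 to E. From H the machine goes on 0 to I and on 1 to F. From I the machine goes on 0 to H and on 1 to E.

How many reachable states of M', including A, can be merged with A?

States {B,C} cannot be reached from the start state, so discard them.
Initial partition by acceptance: {A,D,E,F,I} | {G,H}.
Split {A,D,E,F,I} by δ(·,1) → {D,E,F,I} and {A}.
The partition is now stable with 3 blocks: {D,E,F,I} | {G,H} | {A}.
State A belongs to the block {A}, which has 1 states.

1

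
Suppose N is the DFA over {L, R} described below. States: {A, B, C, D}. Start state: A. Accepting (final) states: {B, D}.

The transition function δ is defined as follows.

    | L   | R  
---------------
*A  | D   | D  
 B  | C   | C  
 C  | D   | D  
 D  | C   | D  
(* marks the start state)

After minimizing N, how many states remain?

2

States {B} cannot be reached from the start state, so discard them.
P0 = {D} | {A,C}.
No further refinement is possible. Final partition (2 blocks): {D} | {A,C}.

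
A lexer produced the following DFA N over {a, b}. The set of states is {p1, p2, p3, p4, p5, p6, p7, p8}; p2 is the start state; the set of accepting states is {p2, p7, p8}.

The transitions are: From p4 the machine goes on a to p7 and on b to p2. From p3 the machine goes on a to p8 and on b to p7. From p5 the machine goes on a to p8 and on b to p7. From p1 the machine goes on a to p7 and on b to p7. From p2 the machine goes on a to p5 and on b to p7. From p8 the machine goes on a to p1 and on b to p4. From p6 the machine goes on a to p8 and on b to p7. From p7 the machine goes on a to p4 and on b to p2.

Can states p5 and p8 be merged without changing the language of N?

States {p3,p6} cannot be reached from the start state, so discard them.
Initial partition by acceptance: {p2,p7,p8} | {p1,p4,p5}.
Split {p2,p7,p8} by δ(·,b) → {p2,p7} and {p8}.
Refine {p1,p4,p5} on symbol a: members go to different blocks, giving {p1,p4} and {p5}.
Refine {p2,p7} on symbol a: members go to different blocks, giving {p2} and {p7}.
Split {p1,p4} by δ(·,b) → {p1} and {p4}.
Stable partition: {p2} | {p1} | {p8} | {p5} | {p7} | {p4} — 6 equivalence classes.
p5 and p8 end up in different blocks, so they are distinguishable. For instance, the string 'ε' is accepted from only p8.

No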